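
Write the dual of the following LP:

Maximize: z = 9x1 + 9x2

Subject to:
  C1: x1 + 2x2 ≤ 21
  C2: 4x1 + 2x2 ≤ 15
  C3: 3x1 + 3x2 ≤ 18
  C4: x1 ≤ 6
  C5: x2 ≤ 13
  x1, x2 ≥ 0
Minimize: z = 21y1 + 15y2 + 18y3 + 6y4 + 13y5

Subject to:
  C1: -y1 - 4y2 - 3y3 - y4 ≤ -9
  C2: -2y1 - 2y2 - 3y3 - y5 ≤ -9
  y1, y2, y3, y4, y5 ≥ 0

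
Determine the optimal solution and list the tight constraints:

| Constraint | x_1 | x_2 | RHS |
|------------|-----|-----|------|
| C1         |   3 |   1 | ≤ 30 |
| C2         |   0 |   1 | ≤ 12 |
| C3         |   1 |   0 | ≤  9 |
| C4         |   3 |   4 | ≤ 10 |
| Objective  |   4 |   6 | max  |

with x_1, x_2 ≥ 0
Optimal: x_1 = 0, x_2 = 2.5
Binding: C4, x_1 ≥ 0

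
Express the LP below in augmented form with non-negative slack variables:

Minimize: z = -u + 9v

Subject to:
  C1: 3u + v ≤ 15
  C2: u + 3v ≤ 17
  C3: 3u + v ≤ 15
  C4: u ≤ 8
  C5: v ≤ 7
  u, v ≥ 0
min z = -u + 9v

s.t.
  3u + v + s1 = 15
  u + 3v + s2 = 17
  3u + v + s3 = 15
  u + s4 = 8
  v + s5 = 7
  u, v, s1, s2, s3, s4, s5 ≥ 0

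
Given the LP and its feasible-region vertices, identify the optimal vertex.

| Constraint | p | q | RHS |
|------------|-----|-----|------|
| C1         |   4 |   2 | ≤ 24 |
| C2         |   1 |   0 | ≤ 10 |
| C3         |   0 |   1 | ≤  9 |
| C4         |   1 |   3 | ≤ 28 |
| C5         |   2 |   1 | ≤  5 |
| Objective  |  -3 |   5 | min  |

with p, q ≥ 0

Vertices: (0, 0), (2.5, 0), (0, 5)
Evaluating z = -3p + 5q at each vertex:
  (0, 0): z = 0
  (2.5, 0): z = -7.5
  (0, 5): z = 25

The smallest value is z = -7.5, attained at (2.5, 0).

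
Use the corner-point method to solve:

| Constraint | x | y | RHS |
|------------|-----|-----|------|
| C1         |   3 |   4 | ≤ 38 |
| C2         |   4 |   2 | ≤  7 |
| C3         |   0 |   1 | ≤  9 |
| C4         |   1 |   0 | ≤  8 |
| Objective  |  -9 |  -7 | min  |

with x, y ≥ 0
Each vertex is the intersection of two constraint boundaries that also satisfies all remaining constraints:
  x = 0 and y = 0 → (0, 0)
  4x + 2y = 7 and y = 0 → (1.75, 0)
  4x + 2y = 7 and x = 0 → (0, 3.5)

Evaluating z = -9x - 7y at each vertex:
  (0, 0): z = 0
  (1.75, 0): z = -15.75
  (0, 3.5): z = -24.5

The minimum is at (0, 3.5) with z = -24.5.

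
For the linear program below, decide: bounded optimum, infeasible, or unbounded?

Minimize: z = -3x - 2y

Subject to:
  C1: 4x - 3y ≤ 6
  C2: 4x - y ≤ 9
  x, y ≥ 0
Feasible point: (0, 0) satisfies every constraint, so the LP is feasible.
Direction d = (0, 1): for each constraint row a, a·d ≤ 0 —
  (4)(0) + (-3)(1) = -3 ≤ 0
  (4)(0) + (-1)(1) = -1 ≤ 0
and d ≥ 0, so (0, 0) + t·d stays feasible for every t ≥ 0. Along this ray z = -3x - 2y changes by -2 per unit t, so z → −∞.

Unbounded — the objective can decrease without bound over the feasible region.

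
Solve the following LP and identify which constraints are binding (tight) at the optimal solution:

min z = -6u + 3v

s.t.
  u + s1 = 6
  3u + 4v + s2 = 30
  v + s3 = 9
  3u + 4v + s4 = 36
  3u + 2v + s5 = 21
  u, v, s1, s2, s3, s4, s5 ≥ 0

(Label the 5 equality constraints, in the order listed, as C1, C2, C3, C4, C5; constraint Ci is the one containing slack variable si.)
Optimal: u = 6, v = 0
Slack at optimum:
  C1: slack = 0 (binding)
  C2: slack = 12
  C3: slack = 9
  C4: slack = 18
  C5: slack = 3
  u ≥ 0: u = 6
  v ≥ 0: v = 0 (binding)
Binding constraints: C1, v ≥ 0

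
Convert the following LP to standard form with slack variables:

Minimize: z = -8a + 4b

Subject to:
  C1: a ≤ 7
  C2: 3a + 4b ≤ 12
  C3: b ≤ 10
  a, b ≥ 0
min z = -8a + 4b

s.t.
  a + s1 = 7
  3a + 4b + s2 = 12
  b + s3 = 10
  a, b, s1, s2, s3 ≥ 0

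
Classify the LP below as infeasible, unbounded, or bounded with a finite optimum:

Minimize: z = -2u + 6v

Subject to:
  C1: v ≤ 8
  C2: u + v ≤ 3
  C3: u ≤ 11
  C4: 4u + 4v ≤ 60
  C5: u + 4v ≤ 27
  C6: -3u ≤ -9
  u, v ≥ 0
The point (3, 0) satisfies every constraint, so the LP is feasible; the constraints give u ≤ 11 and v ≤ 8, which with u, v ≥ 0 keep the feasible region inside a bounded box. A feasible, bounded LP attains a finite optimum at a vertex.

Evaluating z = -2u + 6v at each vertex:
  (3, 0): z = -6

Bounded optimum: z* = -6 at (3, 0).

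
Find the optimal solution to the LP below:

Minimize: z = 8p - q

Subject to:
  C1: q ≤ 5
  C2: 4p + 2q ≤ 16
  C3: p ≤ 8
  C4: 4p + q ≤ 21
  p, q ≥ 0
p = 0, q = 5, z = -5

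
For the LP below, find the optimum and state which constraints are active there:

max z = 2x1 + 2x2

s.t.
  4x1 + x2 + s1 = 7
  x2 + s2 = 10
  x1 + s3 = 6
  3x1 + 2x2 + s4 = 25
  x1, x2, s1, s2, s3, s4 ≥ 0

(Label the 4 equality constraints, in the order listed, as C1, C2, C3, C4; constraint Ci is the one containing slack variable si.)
Optimal: x1 = 0, x2 = 7
Binding: C1, x1 ≥ 0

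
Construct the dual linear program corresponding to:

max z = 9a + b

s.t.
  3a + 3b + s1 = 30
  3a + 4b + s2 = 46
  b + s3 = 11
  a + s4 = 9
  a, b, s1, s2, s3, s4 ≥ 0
Minimize: z = 30y1 + 46y2 + 11y3 + 9y4

Subject to:
  C1: -3y1 - 3y2 - y4 ≤ -9
  C2: -3y1 - 4y2 - y3 ≤ -1
  y1, y2, y3, y4 ≥ 0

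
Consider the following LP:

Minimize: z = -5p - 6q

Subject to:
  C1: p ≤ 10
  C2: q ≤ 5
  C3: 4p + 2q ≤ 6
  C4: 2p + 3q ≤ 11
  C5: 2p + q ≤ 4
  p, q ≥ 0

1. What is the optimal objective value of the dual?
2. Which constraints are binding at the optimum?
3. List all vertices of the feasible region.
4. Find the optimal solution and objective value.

1. -18 (by strong duality, equal to the primal optimum)
2. C3, p ≥ 0
3. (0, 0), (1.5, 0), (0, 3)
4. p = 0, q = 3, z = -18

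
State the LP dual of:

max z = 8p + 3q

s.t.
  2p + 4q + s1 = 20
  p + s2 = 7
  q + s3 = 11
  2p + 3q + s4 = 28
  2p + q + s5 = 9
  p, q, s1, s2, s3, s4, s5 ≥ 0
Minimize: z = 20y1 + 7y2 + 11y3 + 28y4 + 9y5

Subject to:
  C1: -2y1 - y2 - 2y4 - 2y5 ≤ -8
  C2: -4y1 - y3 - 3y4 - y5 ≤ -3
  y1, y2, y3, y4, y5 ≥ 0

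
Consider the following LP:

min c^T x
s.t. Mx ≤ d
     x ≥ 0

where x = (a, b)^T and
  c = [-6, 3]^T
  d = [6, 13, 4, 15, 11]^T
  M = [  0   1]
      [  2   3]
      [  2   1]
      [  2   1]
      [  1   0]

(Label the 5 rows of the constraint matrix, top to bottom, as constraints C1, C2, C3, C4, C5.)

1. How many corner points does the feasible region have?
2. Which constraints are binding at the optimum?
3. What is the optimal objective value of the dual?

1. 3
2. C3, b ≥ 0
3. -12 (by strong duality, equal to the primal optimum)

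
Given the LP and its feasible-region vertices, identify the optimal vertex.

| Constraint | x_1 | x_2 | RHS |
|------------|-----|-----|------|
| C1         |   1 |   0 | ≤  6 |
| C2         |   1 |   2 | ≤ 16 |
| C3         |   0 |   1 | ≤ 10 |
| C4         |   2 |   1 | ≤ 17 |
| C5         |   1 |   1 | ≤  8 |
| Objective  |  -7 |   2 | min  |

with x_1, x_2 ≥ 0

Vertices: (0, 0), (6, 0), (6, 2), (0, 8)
Evaluating z = -7x_1 + 2x_2 at each vertex:
  (0, 0): z = 0
  (6, 0): z = -42
  (6, 2): z = -38
  (0, 8): z = 16

The smallest value is z = -42, attained at (6, 0).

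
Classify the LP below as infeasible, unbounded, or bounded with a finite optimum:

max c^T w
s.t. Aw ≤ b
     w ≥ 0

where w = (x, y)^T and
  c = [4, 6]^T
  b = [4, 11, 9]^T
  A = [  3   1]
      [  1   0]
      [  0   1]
The point (0, 4) satisfies every constraint, so the LP is feasible; the constraints give x ≤ 11 and y ≤ 9, which with x, y ≥ 0 keep the feasible region inside a bounded box. A feasible, bounded LP attains a finite optimum at a vertex.

Evaluating z = 4x + 6y at each vertex:
  (0, 0): z = 0
  (1.333, 0): z = 5.333
  (0, 4): z = 24

The LP has an optimal solution: (0, 4) with z = 24.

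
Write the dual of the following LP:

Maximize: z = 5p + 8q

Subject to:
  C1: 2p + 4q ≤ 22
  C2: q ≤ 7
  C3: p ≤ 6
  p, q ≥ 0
Minimize: z = 22y1 + 7y2 + 6y3

Subject to:
  C1: -2y1 - y3 ≤ -5
  C2: -4y1 - y2 ≤ -8
  y1, y2, y3 ≥ 0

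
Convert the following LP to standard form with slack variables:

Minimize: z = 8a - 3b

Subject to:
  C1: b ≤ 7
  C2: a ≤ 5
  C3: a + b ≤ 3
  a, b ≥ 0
min z = 8a - 3b

s.t.
  b + s1 = 7
  a + s2 = 5
  a + b + s3 = 3
  a, b, s1, s2, s3 ≥ 0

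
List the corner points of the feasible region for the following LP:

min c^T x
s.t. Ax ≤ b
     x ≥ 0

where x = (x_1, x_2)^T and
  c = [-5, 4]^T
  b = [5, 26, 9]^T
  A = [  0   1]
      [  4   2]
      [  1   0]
Each vertex is the intersection of two constraint boundaries that also satisfies all remaining constraints:
  x_1 = 0 and x_2 = 0 → (0, 0)
  4x_1 + 2x_2 = 26 and x_2 = 0 → (6.5, 0)
  x_2 = 5 and 4x_1 + 2x_2 = 26 → (4, 5)
  x_2 = 5 and x_1 = 0 → (0, 5)

Vertices: (0, 0), (6.5, 0), (4, 5), (0, 5)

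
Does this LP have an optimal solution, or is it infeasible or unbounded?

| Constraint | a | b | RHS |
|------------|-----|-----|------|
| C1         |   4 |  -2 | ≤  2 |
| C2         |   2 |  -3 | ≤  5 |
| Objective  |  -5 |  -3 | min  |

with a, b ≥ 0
Feasible point: (0, 0) satisfies every constraint, so the LP is feasible.
Direction d = (0, 1): for each constraint row a, a·d ≤ 0 —
  (4)(0) + (-2)(1) = -2 ≤ 0
  (2)(0) + (-3)(1) = -3 ≤ 0
and d ≥ 0, so (0, 0) + t·d stays feasible for every t ≥ 0. Along this ray z = -5a - 3b changes by -3 per unit t, so z → −∞.

Unbounded — the objective can decrease without bound over the feasible region.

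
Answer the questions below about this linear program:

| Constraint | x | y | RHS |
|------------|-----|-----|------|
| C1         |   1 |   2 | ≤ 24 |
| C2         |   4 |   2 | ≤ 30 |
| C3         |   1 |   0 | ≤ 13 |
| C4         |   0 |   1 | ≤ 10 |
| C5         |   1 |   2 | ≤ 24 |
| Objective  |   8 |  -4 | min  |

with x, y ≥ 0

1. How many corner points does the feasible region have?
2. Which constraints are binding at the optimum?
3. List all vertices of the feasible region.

1. 4
2. C4, x ≥ 0
3. (0, 0), (7.5, 0), (2.5, 10), (0, 10)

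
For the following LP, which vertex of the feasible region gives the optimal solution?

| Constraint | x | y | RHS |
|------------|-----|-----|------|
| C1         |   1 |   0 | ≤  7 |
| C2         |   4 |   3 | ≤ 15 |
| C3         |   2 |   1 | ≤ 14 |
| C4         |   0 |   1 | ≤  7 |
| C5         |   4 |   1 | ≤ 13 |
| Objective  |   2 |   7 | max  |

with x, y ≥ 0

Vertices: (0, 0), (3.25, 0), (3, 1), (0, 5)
Evaluating z = 2x + 7y at each vertex:
  (0, 0): z = 0
  (3.25, 0): z = 6.5
  (3, 1): z = 13
  (0, 5): z = 35

The largest value is z = 35, attained at (0, 5).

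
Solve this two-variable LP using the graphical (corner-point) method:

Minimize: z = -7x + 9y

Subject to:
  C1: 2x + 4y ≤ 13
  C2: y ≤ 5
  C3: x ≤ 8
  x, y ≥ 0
x = 6.5, y = 0, z = -45.5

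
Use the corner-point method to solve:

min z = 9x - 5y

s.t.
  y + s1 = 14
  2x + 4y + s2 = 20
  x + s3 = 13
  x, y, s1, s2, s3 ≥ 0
x = 0, y = 5, z = -25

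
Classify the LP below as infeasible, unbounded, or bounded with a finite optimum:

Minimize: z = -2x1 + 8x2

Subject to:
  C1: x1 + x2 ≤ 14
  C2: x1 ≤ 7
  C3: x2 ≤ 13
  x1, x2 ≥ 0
The point (7, 0) satisfies every constraint, so the LP is feasible; the constraints give x1 ≤ 7 and x2 ≤ 13, which with x1, x2 ≥ 0 keep the feasible region inside a bounded box. A feasible, bounded LP attains a finite optimum at a vertex.

Evaluating z = -2x1 + 8x2 at each vertex:
  (0, 0): z = 0
  (7, 0): z = -14
  (7, 7): z = 42
  (1, 13): z = 102
  (0, 13): z = 104

Bounded optimum: z* = -14 at (7, 0).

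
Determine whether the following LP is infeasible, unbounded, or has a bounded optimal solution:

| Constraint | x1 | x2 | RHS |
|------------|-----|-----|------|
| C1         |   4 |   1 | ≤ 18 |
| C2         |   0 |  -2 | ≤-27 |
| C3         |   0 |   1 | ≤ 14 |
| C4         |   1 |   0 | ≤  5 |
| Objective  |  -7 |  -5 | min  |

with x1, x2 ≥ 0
The point (1, 14) satisfies every constraint, so the LP is feasible; the constraints give x1 ≤ 5 and x2 ≤ 14, which with x1, x2 ≥ 0 keep the feasible region inside a bounded box. A feasible, bounded LP attains a finite optimum at a vertex.

Evaluating z = -7x1 - 5x2 at each vertex:
  (0, 13.5): z = -67.5
  (1.125, 13.5): z = -75.38
  (1, 14): z = -77
  (0, 14): z = -70

The LP has an optimal solution: (1, 14) with z = -77.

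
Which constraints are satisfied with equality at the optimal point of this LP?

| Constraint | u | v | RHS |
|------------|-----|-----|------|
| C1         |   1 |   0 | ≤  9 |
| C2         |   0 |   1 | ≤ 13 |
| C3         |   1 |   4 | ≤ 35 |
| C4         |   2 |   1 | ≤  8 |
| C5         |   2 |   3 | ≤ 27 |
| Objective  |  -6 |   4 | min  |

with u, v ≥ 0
Optimal: u = 4, v = 0
Binding: C4, v ≥ 0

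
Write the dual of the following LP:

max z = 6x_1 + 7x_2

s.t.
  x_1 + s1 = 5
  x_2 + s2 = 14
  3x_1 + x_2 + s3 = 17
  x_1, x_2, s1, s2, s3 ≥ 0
Minimize: z = 5y1 + 14y2 + 17y3

Subject to:
  C1: -y1 - 3y3 ≤ -6
  C2: -y2 - y3 ≤ -7
  y1, y2, y3 ≥ 0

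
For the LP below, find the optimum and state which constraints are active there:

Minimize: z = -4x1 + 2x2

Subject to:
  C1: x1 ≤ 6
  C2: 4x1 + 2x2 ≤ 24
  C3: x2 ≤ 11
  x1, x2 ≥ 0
Optimal: x1 = 6, x2 = 0
Binding: C1, C2, x2 ≥ 0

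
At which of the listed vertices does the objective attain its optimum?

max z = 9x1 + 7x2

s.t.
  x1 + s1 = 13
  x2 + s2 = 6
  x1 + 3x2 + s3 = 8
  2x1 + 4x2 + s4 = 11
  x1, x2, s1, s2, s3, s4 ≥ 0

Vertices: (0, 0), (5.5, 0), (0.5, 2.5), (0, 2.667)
Evaluating z = 9x1 + 7x2 at each vertex:
  (0, 0): z = 0
  (5.5, 0): z = 49.5
  (0.5, 2.5): z = 22
  (0, 2.667): z = 18.67

The largest value is z = 49.5, attained at (5.5, 0).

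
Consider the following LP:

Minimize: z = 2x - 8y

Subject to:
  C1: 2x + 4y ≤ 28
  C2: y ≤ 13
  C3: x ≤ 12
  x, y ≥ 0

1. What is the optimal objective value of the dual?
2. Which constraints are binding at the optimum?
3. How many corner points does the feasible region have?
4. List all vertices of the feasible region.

1. -56 (by strong duality, equal to the primal optimum)
2. C1, x ≥ 0
3. 4
4. (0, 0), (12, 0), (12, 1), (0, 7)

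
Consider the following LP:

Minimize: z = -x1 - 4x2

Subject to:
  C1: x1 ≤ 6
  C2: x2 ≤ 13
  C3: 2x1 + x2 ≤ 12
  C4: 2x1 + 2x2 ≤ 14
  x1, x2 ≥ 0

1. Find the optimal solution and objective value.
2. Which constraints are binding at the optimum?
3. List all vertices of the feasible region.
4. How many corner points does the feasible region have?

1. x1 = 0, x2 = 7, z = -28
2. C4, x1 ≥ 0
3. (0, 0), (6, 0), (5, 2), (0, 7)
4. 4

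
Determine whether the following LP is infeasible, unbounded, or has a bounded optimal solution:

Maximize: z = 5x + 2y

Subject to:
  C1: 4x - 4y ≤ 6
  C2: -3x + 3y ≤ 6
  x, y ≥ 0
Feasible point: (0, 0) satisfies every constraint, so the LP is feasible.
Direction d = (1, 1): for each constraint row a, a·d ≤ 0 —
  (4)(1) + (-4)(1) = 0 ≤ 0
  (-3)(1) + (3)(1) = 0 ≤ 0
and d ≥ 0, so (0, 0) + t·d stays feasible for every t ≥ 0. Along this ray z = 5x + 2y changes by 7 per unit t, so z → +∞.

The LP is unbounded; z can be made arbitrarily large.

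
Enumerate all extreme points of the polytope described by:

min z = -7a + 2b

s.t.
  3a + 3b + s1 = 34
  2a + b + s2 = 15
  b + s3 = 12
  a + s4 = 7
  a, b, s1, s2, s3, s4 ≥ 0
Each vertex is the intersection of two constraint boundaries that also satisfies all remaining constraints:
  a = 0 and b = 0 → (0, 0)
  a = 7 and b = 0 → (7, 0)
  2a + b = 15 and a = 7 → (7, 1)
  3a + 3b = 34 and 2a + b = 15 → (3.667, 7.667)
  3a + 3b = 34 and a = 0 → (0, 11.33)

Vertices: (0, 0), (7, 0), (7, 1), (3.667, 7.667), (0, 11.33)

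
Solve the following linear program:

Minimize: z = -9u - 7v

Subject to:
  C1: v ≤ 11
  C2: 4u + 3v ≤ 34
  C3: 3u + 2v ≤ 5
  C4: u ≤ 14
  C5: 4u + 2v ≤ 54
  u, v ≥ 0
Each vertex is the intersection of two constraint boundaries that also satisfies all remaining constraints:
  u = 0 and v = 0 → (0, 0)
  3u + 2v = 5 and v = 0 → (1.667, 0)
  3u + 2v = 5 and u = 0 → (0, 2.5)

Evaluating z = -9u - 7v at each vertex:
  (0, 0): z = 0
  (1.667, 0): z = -15
  (0, 2.5): z = -17.5

The minimum is at (0, 2.5) with z = -17.5.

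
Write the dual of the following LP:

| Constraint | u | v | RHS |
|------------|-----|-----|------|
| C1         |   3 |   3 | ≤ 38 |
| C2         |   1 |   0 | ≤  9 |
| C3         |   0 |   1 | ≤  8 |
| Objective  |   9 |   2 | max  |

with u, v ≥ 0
Minimize: z = 38y1 + 9y2 + 8y3

Subject to:
  C1: -3y1 - y2 ≤ -9
  C2: -3y1 - y3 ≤ -2
  y1, y2, y3 ≥ 0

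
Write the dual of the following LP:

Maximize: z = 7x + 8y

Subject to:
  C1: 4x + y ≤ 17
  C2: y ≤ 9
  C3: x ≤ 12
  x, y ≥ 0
Minimize: z = 17y1 + 9y2 + 12y3

Subject to:
  C1: -4y1 - y3 ≤ -7
  C2: -y1 - y2 ≤ -8
  y1, y2, y3 ≥ 0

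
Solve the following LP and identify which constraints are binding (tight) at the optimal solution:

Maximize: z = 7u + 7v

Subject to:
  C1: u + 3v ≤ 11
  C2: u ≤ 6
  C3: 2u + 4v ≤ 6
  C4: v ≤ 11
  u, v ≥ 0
Optimal: u = 3, v = 0
Binding: C3, v ≥ 0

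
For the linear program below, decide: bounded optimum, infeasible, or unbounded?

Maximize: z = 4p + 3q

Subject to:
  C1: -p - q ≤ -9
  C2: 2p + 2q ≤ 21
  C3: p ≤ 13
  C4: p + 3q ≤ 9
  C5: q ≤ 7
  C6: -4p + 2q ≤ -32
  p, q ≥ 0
The point (9, 0) satisfies every constraint, so the LP is feasible; the constraints give p ≤ 13 and q ≤ 7, which with p, q ≥ 0 keep the feasible region inside a bounded box. A feasible, bounded LP attains a finite optimum at a vertex.

Evaluating z = 4p + 3q at each vertex:
  (9, 0): z = 36

Feasible with finite optimum z* = 36 at (9, 0).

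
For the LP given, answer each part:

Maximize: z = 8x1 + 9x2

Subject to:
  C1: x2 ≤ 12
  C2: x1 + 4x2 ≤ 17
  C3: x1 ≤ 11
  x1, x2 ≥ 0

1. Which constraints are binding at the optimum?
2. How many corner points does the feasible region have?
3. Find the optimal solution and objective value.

1. C2, C3
2. 4
3. x1 = 11, x2 = 1.5, z = 101.5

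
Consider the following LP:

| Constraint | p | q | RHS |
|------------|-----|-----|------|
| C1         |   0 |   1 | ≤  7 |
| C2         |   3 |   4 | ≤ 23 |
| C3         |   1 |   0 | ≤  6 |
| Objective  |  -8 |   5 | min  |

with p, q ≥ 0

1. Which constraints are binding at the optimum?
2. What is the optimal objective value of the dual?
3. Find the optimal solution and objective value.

1. C3, q ≥ 0
2. -48 (by strong duality, equal to the primal optimum)
3. p = 6, q = 0, z = -48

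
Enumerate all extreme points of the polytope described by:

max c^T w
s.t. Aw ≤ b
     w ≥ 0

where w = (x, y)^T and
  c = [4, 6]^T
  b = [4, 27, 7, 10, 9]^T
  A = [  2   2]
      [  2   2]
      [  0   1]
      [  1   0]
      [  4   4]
Each vertex is the intersection of two constraint boundaries that also satisfies all remaining constraints:
  x = 0 and y = 0 → (0, 0)
  2x + 2y = 4 and y = 0 → (2, 0)
  2x + 2y = 4 and x = 0 → (0, 2)

Vertices: (0, 0), (2, 0), (0, 2)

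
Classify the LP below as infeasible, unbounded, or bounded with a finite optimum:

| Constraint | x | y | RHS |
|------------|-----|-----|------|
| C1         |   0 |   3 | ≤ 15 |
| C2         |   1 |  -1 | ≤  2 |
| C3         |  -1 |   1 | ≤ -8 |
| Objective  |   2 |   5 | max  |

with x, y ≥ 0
C2 requires x - y ≤ 2, while C3 (-x + y ≤ -8) is equivalent to x - y ≥ 8. Together they would need 8 ≤ x - y ≤ 2, which is impossible since 8 > 2. No point satisfies all constraints.

The feasible region is empty; the LP is infeasible.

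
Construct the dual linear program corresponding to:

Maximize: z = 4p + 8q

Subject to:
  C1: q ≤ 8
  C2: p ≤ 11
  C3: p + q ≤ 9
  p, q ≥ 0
Minimize: z = 8y1 + 11y2 + 9y3

Subject to:
  C1: -y2 - y3 ≤ -4
  C2: -y1 - y3 ≤ -8
  y1, y2, y3 ≥ 0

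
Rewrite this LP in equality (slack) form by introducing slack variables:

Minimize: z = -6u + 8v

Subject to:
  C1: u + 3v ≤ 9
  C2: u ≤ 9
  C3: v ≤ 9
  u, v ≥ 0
min z = -6u + 8v

s.t.
  u + 3v + s1 = 9
  u + s2 = 9
  v + s3 = 9
  u, v, s1, s2, s3 ≥ 0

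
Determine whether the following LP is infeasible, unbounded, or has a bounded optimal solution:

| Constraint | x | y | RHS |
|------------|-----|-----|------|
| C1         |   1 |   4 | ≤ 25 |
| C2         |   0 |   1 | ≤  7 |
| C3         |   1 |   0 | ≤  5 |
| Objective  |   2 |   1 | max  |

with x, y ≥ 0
The point (5, 5) satisfies every constraint, so the LP is feasible; the constraints give x ≤ 5 and y ≤ 7, which with x, y ≥ 0 keep the feasible region inside a bounded box. A feasible, bounded LP attains a finite optimum at a vertex.

Feasible with finite optimum z* = 15 at (5, 5).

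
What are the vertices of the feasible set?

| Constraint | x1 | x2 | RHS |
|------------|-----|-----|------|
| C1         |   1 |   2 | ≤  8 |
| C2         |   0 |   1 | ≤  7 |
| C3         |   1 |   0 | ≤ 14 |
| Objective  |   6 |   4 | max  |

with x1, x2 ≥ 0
Each vertex is the intersection of two constraint boundaries that also satisfies all remaining constraints:
  x1 = 0 and x2 = 0 → (0, 0)
  x1 + 2x2 = 8 and x2 = 0 → (8, 0)
  x1 + 2x2 = 8 and x1 = 0 → (0, 4)

Vertices: (0, 0), (8, 0), (0, 4)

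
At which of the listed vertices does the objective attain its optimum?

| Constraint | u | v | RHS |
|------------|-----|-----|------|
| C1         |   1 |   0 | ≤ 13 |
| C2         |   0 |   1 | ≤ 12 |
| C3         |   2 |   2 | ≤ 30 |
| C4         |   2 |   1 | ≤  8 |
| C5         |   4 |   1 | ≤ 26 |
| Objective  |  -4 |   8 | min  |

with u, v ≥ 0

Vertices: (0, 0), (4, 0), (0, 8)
Evaluating z = -4u + 8v at each vertex:
  (0, 0): z = 0
  (4, 0): z = -16
  (0, 8): z = 64

The smallest value is z = -16, attained at (4, 0).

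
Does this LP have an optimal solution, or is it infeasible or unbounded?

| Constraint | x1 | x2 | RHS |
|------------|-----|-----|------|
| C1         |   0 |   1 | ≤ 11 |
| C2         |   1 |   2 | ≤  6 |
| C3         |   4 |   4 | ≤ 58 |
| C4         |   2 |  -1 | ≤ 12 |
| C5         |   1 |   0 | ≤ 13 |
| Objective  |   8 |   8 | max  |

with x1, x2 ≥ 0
The point (6, 0) satisfies every constraint, so the LP is feasible; the constraints give x1 ≤ 13 and x2 ≤ 11, which with x1, x2 ≥ 0 keep the feasible region inside a bounded box. A feasible, bounded LP attains a finite optimum at a vertex.

Bounded optimum: z* = 48 at (6, 0).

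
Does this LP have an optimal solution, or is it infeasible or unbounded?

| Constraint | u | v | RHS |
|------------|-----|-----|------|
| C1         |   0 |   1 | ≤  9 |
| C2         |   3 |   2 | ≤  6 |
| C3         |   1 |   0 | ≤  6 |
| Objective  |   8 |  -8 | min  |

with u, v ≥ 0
The point (0, 3) satisfies every constraint, so the LP is feasible; the constraints give u ≤ 6 and v ≤ 9, which with u, v ≥ 0 keep the feasible region inside a bounded box. A feasible, bounded LP attains a finite optimum at a vertex.

The LP has an optimal solution: (0, 3) with z = -24.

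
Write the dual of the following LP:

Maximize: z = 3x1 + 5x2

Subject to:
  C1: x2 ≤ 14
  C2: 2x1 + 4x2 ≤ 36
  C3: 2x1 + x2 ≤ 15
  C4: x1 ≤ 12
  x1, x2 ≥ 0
Minimize: z = 14y1 + 36y2 + 15y3 + 12y4

Subject to:
  C1: -2y2 - 2y3 - y4 ≤ -3
  C2: -y1 - 4y2 - y3 ≤ -5
  y1, y2, y3, y4 ≥ 0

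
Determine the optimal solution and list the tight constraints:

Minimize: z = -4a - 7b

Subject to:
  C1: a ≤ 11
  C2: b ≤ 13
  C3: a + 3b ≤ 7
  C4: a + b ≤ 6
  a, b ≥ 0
Optimal: a = 5.5, b = 0.5
Slack at optimum:
  C1: slack = 5.5
  C2: slack = 12.5
  C3: slack = 0 (binding)
  C4: slack = 0 (binding)
  a ≥ 0: a = 5.5
  b ≥ 0: b = 0.5
Binding constraints: C3, C4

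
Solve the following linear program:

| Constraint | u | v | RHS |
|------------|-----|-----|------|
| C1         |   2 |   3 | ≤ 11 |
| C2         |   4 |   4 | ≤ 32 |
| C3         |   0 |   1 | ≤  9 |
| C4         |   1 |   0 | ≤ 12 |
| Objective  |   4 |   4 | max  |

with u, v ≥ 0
u = 5.5, v = 0, z = 22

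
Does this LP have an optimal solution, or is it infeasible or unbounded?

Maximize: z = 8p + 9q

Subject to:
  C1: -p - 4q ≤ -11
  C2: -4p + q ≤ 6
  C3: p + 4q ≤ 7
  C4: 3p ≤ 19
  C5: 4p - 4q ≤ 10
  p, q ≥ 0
C3 requires p + 4q ≤ 7, while C1 (-p - 4q ≤ -11) is equivalent to p + 4q ≥ 11. Together they would need 11 ≤ p + 4q ≤ 7, which is impossible since 11 > 7. No point satisfies all constraints.

Infeasible: no point satisfies all constraints simultaneously.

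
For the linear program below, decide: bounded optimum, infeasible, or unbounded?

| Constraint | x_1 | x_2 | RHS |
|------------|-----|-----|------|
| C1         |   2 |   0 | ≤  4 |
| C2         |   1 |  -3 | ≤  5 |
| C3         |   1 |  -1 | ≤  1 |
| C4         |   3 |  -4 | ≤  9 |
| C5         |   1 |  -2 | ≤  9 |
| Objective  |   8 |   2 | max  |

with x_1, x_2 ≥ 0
Feasible point: (0, 0) satisfies every constraint, so the LP is feasible.
Direction d = (0, 1): for each constraint row a, a·d ≤ 0 —
  (2)(0) + (0)(1) = 0 ≤ 0
  (1)(0) + (-3)(1) = -3 ≤ 0
  (1)(0) + (-1)(1) = -1 ≤ 0
  (3)(0) + (-4)(1) = -4 ≤ 0
  (1)(0) + (-2)(1) = -2 ≤ 0
and d ≥ 0, so (0, 0) + t·d stays feasible for every t ≥ 0. Along this ray z = 8x_1 + 2x_2 changes by 2 per unit t, so z → +∞.

The LP is unbounded; z can be made arbitrarily large.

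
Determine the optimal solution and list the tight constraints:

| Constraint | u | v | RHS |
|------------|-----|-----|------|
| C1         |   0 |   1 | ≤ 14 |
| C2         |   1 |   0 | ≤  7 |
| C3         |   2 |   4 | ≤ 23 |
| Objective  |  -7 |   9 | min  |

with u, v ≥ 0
Optimal: u = 7, v = 0
Slack at optimum:
  C1: slack = 14
  C2: slack = 0 (binding)
  C3: slack = 9
  u ≥ 0: u = 7
  v ≥ 0: v = 0 (binding)
Binding constraints: C2, v ≥ 0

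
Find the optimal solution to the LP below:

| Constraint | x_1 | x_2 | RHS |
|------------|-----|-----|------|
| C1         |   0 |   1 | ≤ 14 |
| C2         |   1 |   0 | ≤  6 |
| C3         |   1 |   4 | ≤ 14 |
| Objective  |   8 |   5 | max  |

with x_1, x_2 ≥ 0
x_1 = 6, x_2 = 2, z = 58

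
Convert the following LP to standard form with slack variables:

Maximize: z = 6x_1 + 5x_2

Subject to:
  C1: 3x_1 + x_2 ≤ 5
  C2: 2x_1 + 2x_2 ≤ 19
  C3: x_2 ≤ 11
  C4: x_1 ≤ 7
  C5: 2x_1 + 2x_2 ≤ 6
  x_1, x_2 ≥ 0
max z = 6x_1 + 5x_2

s.t.
  3x_1 + x_2 + s1 = 5
  2x_1 + 2x_2 + s2 = 19
  x_2 + s3 = 11
  x_1 + s4 = 7
  2x_1 + 2x_2 + s5 = 6
  x_1, x_2, s1, s2, s3, s4, s5 ≥ 0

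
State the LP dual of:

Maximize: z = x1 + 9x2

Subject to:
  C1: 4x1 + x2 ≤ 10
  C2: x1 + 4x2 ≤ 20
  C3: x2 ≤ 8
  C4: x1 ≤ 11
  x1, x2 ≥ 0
Minimize: z = 10y1 + 20y2 + 8y3 + 11y4

Subject to:
  C1: -4y1 - y2 - y4 ≤ -1
  C2: -y1 - 4y2 - y3 ≤ -9
  y1, y2, y3, y4 ≥ 0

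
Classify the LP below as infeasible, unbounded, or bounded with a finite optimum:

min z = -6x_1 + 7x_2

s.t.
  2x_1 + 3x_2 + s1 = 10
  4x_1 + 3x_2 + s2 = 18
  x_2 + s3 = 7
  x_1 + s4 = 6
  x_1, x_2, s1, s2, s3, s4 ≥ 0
The point (4.5, 0) satisfies every constraint, so the LP is feasible; the constraints give x_1 ≤ 6 and x_2 ≤ 7, which with x_1, x_2 ≥ 0 keep the feasible region inside a bounded box. A feasible, bounded LP attains a finite optimum at a vertex.

Feasible with finite optimum z* = -27 at (4.5, 0).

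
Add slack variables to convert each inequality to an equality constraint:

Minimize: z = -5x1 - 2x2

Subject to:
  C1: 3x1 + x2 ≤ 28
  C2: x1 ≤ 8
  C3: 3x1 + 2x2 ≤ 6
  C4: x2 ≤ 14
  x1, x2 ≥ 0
min z = -5x1 - 2x2

s.t.
  3x1 + x2 + s1 = 28
  x1 + s2 = 8
  3x1 + 2x2 + s3 = 6
  x2 + s4 = 14
  x1, x2, s1, s2, s3, s4 ≥ 0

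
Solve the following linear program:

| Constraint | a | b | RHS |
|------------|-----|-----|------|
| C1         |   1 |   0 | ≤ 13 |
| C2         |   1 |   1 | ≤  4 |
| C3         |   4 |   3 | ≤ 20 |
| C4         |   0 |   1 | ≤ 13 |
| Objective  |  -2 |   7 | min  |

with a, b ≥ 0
a = 4, b = 0, z = -8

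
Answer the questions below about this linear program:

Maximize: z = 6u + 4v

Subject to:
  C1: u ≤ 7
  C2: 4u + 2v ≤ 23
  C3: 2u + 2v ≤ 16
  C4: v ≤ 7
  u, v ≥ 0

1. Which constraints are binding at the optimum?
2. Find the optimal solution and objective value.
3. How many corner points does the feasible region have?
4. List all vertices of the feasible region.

1. C2, C3
2. u = 3.5, v = 4.5, z = 39
3. 5
4. (0, 0), (5.75, 0), (3.5, 4.5), (1, 7), (0, 7)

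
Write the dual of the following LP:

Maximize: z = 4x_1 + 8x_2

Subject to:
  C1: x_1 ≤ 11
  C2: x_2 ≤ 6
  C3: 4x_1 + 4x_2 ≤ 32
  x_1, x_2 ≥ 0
Minimize: z = 11y1 + 6y2 + 32y3

Subject to:
  C1: -y1 - 4y3 ≤ -4
  C2: -y2 - 4y3 ≤ -8
  y1, y2, y3 ≥ 0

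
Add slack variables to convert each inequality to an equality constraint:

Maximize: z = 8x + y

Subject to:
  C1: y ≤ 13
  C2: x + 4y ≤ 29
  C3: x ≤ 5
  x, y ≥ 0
max z = 8x + y

s.t.
  y + s1 = 13
  x + 4y + s2 = 29
  x + s3 = 5
  x, y, s1, s2, s3 ≥ 0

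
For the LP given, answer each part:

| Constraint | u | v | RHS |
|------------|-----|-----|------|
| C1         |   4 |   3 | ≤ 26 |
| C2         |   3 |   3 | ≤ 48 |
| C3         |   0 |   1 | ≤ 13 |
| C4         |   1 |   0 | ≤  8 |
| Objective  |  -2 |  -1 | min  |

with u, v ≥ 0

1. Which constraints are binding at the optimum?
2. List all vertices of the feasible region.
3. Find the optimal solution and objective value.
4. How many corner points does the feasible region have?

1. C1, v ≥ 0
2. (0, 0), (6.5, 0), (0, 8.667)
3. u = 6.5, v = 0, z = -13
4. 3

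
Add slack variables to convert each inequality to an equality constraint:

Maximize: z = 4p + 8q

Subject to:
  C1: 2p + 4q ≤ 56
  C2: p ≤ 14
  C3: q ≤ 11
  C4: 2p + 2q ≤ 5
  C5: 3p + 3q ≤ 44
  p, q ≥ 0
max z = 4p + 8q

s.t.
  2p + 4q + s1 = 56
  p + s2 = 14
  q + s3 = 11
  2p + 2q + s4 = 5
  3p + 3q + s5 = 44
  p, q, s1, s2, s3, s4, s5 ≥ 0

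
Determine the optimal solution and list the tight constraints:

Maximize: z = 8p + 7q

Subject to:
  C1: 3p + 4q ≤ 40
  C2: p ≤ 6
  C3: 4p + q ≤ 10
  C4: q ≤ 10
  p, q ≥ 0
Optimal: p = 0, q = 10
Slack at optimum:
  C1: slack = 0 (binding)
  C2: slack = 6
  C3: slack = 0 (binding)
  C4: slack = 0 (binding)
  p ≥ 0: p = 0 (binding)
  q ≥ 0: q = 10
Binding constraints: C1, C3, C4, p ≥ 0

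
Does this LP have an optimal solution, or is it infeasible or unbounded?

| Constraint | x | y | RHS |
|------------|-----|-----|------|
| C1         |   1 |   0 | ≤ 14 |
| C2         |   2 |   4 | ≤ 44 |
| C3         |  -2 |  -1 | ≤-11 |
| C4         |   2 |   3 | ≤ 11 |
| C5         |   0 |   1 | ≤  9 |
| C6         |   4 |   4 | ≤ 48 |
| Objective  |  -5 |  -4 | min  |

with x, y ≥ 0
The point (5.5, 0) satisfies every constraint, so the LP is feasible; the constraints give x ≤ 14 and y ≤ 9, which with x, y ≥ 0 keep the feasible region inside a bounded box. A feasible, bounded LP attains a finite optimum at a vertex.

Evaluating z = -5x - 4y at each vertex:
  (5.5, 0): z = -27.5

Bounded optimum: z* = -27.5 at (5.5, 0).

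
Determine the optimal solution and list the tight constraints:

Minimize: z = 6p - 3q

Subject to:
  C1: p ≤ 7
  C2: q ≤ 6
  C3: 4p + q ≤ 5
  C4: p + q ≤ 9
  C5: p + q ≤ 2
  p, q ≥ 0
Optimal: p = 0, q = 2
Slack at optimum:
  C1: slack = 7
  C2: slack = 4
  C3: slack = 3
  C4: slack = 7
  C5: slack = 0 (binding)
  p ≥ 0: p = 0 (binding)
  q ≥ 0: q = 2
Binding constraints: C5, p ≥ 0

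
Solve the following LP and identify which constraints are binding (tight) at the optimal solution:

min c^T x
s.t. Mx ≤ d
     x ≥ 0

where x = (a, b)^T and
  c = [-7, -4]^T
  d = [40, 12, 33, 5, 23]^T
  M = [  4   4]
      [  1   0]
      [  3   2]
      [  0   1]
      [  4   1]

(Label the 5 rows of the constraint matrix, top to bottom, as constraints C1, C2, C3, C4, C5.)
Optimal: a = 4.5, b = 5
Slack at optimum:
  C1: slack = 2
  C2: slack = 7.5
  C3: slack = 9.5
  C4: slack = 0 (binding)
  C5: slack = 0 (binding)
  a ≥ 0: a = 4.5
  b ≥ 0: b = 5
Binding constraints: C4, C5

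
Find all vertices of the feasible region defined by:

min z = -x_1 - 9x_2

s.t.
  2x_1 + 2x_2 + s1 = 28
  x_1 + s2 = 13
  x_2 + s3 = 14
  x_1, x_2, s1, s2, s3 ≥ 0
Each vertex is the intersection of two constraint boundaries that also satisfies all remaining constraints:
  x_1 = 0 and x_2 = 0 → (0, 0)
  x_1 = 13 and x_2 = 0 → (13, 0)
  2x_1 + 2x_2 = 28 and x_1 = 13 → (13, 1)
  2x_1 + 2x_2 = 28 and x_2 = 14 → (0, 14)

Vertices: (0, 0), (13, 0), (13, 1), (0, 14)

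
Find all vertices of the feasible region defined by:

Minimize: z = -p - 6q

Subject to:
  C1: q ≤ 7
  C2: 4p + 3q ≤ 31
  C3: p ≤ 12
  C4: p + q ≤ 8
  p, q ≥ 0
Each vertex is the intersection of two constraint boundaries that also satisfies all remaining constraints:
  p = 0 and q = 0 → (0, 0)
  4p + 3q = 31 and q = 0 → (7.75, 0)
  4p + 3q = 31 and p + q = 8 → (7, 1)
  q = 7 and p + q = 8 → (1, 7)
  q = 7 and p = 0 → (0, 7)

Vertices: (0, 0), (7.75, 0), (7, 1), (1, 7), (0, 7)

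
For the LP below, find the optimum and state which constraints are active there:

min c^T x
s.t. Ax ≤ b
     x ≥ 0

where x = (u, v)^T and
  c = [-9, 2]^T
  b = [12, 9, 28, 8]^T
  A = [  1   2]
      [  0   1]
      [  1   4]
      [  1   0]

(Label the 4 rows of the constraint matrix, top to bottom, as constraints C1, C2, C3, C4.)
Optimal: u = 8, v = 0
Binding: C4, v ≥ 0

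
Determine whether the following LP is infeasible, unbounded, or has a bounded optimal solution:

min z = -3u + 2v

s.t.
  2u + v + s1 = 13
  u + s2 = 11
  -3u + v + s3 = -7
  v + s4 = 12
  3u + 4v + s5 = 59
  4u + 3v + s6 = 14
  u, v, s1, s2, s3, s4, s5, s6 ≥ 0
The point (3.5, 0) satisfies every constraint, so the LP is feasible; the constraints give u ≤ 11 and v ≤ 12, which with u, v ≥ 0 keep the feasible region inside a bounded box. A feasible, bounded LP attains a finite optimum at a vertex.

Evaluating z = -3u + 2v at each vertex:
  (2.333, 0): z = -7
  (3.5, 0): z = -10.5
  (2.692, 1.077): z = -5.923

Bounded optimum: z* = -10.5 at (3.5, 0).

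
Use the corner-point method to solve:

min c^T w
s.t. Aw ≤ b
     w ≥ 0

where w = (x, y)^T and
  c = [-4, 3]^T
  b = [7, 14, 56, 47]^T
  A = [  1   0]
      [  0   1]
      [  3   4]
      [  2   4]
Each vertex is the intersection of two constraint boundaries that also satisfies all remaining constraints:
  x = 0 and y = 0 → (0, 0)
  x = 7 and y = 0 → (7, 0)
  x = 7 and 2x + 4y = 47 → (7, 8.25)
  2x + 4y = 47 and x = 0 → (0, 11.75)

Evaluating z = -4x + 3y at each vertex:
  (0, 0): z = 0
  (7, 0): z = -28
  (7, 8.25): z = -3.25
  (0, 11.75): z = 35.25

The minimum is at (7, 0) with z = -28.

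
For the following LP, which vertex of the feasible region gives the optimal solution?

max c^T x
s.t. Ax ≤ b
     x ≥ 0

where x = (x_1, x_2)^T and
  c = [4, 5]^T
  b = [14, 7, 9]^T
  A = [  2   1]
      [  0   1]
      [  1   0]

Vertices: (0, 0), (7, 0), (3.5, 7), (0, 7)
(3.5, 7) with z = 49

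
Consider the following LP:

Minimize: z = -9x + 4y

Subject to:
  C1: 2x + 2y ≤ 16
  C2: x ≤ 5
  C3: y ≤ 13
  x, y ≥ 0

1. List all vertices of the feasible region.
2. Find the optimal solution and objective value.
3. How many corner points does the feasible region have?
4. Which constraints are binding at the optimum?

1. (0, 0), (5, 0), (5, 3), (0, 8)
2. x = 5, y = 0, z = -45
3. 4
4. C2, y ≥ 0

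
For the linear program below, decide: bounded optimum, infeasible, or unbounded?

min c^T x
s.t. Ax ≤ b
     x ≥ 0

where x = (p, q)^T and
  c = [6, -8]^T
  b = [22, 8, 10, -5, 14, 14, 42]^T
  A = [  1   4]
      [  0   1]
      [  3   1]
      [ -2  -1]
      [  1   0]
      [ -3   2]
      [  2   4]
The point (0, 5.5) satisfies every constraint, so the LP is feasible; the constraints give p ≤ 14 and q ≤ 8, which with p, q ≥ 0 keep the feasible region inside a bounded box. A feasible, bounded LP attains a finite optimum at a vertex.

Evaluating z = 6p - 8q at each vertex:
  (2.5, 0): z = 15
  (3.333, 0): z = 20
  (1.636, 5.091): z = -30.91
  (0, 5.5): z = -44
  (0, 5): z = -40

Bounded optimum: z* = -44 at (0, 5.5).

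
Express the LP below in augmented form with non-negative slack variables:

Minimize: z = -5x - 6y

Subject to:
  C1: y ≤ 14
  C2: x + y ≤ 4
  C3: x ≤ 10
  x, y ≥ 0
min z = -5x - 6y

s.t.
  y + s1 = 14
  x + y + s2 = 4
  x + s3 = 10
  x, y, s1, s2, s3 ≥ 0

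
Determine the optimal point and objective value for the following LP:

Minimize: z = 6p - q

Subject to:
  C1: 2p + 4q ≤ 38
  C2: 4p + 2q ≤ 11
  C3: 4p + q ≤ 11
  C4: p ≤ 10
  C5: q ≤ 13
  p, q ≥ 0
Each vertex is the intersection of two constraint boundaries that also satisfies all remaining constraints:
  p = 0 and q = 0 → (0, 0)
  4p + 2q = 11 and 4p + q = 11 → (2.75, 0)
  4p + 2q = 11 and p = 0 → (0, 5.5)

Evaluating z = 6p - q at each vertex:
  (0, 0): z = 0
  (2.75, 0): z = 16.5
  (0, 5.5): z = -5.5

The minimum is at (0, 5.5) with z = -5.5.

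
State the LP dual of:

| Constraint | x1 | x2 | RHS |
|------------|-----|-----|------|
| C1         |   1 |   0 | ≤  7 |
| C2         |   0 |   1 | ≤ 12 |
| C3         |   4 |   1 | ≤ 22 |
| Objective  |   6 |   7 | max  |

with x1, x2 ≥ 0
Minimize: z = 7y1 + 12y2 + 22y3

Subject to:
  C1: -y1 - 4y3 ≤ -6
  C2: -y2 - y3 ≤ -7
  y1, y2, y3 ≥ 0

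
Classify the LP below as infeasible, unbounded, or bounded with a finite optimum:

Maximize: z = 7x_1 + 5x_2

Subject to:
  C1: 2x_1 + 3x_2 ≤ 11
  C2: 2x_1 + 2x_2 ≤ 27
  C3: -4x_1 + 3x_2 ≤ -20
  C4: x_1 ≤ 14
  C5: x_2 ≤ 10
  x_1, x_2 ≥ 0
The point (5.5, 0) satisfies every constraint, so the LP is feasible; the constraints give x_1 ≤ 14 and x_2 ≤ 10, which with x_1, x_2 ≥ 0 keep the feasible region inside a bounded box. A feasible, bounded LP attains a finite optimum at a vertex.

Evaluating z = 7x_1 + 5x_2 at each vertex:
  (5, 0): z = 35
  (5.5, 0): z = 38.5
  (5.167, 0.2222): z = 37.28

Feasible with finite optimum z* = 38.5 at (5.5, 0).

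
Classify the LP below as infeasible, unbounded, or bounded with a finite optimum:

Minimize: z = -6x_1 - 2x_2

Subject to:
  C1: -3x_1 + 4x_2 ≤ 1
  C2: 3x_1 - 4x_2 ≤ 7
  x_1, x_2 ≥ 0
Feasible point: (0, 0) satisfies every constraint, so the LP is feasible.
Direction d = (4, 3): for each constraint row a, a·d ≤ 0 —
  (-3)(4) + (4)(3) = 0 ≤ 0
  (3)(4) + (-4)(3) = 0 ≤ 0
and d ≥ 0, so (0, 0) + t·d stays feasible for every t ≥ 0. Along this ray z = -6x_1 - 2x_2 changes by -30 per unit t, so z → −∞.

Unbounded — the objective can decrease without bound over the feasible region.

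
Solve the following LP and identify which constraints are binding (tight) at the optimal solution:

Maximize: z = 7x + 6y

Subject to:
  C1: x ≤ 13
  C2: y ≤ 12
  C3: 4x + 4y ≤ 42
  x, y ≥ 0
Optimal: x = 10.5, y = 0
Slack at optimum:
  C1: slack = 2.5
  C2: slack = 12
  C3: slack = 0 (binding)
  x ≥ 0: x = 10.5
  y ≥ 0: y = 0 (binding)
Binding constraints: C3, y ≥ 0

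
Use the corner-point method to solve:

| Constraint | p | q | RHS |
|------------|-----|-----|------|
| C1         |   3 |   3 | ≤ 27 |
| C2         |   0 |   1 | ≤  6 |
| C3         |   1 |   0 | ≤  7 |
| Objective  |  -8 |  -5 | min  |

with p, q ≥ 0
Each vertex is the intersection of two constraint boundaries that also satisfies all remaining constraints:
  p = 0 and q = 0 → (0, 0)
  p = 7 and q = 0 → (7, 0)
  3p + 3q = 27 and p = 7 → (7, 2)
  3p + 3q = 27 and q = 6 → (3, 6)
  q = 6 and p = 0 → (0, 6)

Evaluating z = -8p - 5q at each vertex:
  (0, 0): z = 0
  (7, 0): z = -56
  (7, 2): z = -66
  (3, 6): z = -54
  (0, 6): z = -30

The minimum is at (7, 2) with z = -66.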